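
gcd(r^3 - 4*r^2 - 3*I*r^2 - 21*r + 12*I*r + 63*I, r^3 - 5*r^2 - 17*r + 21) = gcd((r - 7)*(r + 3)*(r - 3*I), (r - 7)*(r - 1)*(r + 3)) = r^2 - 4*r - 21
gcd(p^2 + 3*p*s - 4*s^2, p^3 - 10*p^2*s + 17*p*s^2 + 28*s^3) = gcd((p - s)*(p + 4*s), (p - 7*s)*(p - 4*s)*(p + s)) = 1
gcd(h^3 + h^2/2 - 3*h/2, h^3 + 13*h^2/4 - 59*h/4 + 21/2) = h - 1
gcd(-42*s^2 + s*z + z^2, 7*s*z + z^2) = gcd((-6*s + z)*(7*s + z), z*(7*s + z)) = 7*s + z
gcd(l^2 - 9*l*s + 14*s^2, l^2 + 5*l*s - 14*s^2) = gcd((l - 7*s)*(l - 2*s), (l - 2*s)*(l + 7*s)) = -l + 2*s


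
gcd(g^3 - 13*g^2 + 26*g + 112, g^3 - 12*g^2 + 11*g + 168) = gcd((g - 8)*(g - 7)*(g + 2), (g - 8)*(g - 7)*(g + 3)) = g^2 - 15*g + 56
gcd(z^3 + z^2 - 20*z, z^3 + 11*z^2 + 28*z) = z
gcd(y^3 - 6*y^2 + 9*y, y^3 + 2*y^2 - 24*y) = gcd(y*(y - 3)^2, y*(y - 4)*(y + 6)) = y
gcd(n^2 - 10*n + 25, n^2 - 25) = n - 5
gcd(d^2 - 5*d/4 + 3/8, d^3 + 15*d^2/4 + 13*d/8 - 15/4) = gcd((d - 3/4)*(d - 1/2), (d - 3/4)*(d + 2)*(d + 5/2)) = d - 3/4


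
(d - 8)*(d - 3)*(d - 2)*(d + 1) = d^4 - 12*d^3 + 33*d^2 - 2*d - 48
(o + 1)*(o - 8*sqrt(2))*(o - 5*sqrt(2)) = o^3 - 13*sqrt(2)*o^2 + o^2 - 13*sqrt(2)*o + 80*o + 80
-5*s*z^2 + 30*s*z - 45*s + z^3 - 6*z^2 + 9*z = (-5*s + z)*(z - 3)^2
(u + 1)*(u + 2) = u^2 + 3*u + 2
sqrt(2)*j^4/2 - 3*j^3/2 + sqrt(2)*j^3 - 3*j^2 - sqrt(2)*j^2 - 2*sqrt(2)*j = j*(j - 2*sqrt(2))*(j + sqrt(2)/2)*(sqrt(2)*j/2 + sqrt(2))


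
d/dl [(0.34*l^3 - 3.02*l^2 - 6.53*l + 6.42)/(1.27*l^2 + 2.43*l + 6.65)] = (0.4318*l^4 + 1.6524*l^3 + 7.7375*l^2 - 56.4728*l - 59.0251)/(1.6129*l^4 + 6.1722*l^3 + 22.7959*l^2 + 32.319*l + 44.2225)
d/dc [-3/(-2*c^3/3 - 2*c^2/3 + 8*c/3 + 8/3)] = 9*(-3*c^2 - 2*c + 4)/(2*(c^3 + c^2 - 4*c - 4)^2)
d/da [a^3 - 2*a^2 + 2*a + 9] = 3*a^2 - 4*a + 2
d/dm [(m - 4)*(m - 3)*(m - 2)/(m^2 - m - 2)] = (m^2 + 2*m - 19)/(m^2 + 2*m + 1)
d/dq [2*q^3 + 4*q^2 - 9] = 2*q*(3*q + 4)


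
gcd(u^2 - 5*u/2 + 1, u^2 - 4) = u - 2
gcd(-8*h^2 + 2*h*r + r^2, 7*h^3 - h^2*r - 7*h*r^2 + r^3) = 1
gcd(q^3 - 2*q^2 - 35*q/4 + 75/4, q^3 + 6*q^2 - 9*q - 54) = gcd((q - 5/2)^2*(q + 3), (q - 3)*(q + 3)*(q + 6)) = q + 3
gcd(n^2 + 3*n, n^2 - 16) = 1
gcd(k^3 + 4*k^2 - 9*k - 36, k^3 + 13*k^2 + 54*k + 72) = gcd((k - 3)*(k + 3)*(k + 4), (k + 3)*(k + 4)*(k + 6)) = k^2 + 7*k + 12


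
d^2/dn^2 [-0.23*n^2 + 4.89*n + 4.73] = -0.460000000000000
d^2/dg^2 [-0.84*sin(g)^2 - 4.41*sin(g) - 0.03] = 4.41*sin(g) - 1.68*cos(2*g)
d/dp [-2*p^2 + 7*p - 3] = 7 - 4*p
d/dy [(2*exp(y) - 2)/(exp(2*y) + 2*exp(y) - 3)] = -2*exp(y)/(exp(2*y) + 6*exp(y) + 9)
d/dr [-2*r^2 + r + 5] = 1 - 4*r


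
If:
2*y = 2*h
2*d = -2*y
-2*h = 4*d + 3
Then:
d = -3/2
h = 3/2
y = 3/2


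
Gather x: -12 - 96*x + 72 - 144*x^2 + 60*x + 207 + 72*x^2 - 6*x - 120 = -72*x^2 - 42*x + 147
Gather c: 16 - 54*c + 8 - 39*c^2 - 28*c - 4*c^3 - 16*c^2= -4*c^3 - 55*c^2 - 82*c + 24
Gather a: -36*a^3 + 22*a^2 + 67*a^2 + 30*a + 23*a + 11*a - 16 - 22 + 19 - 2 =-36*a^3 + 89*a^2 + 64*a - 21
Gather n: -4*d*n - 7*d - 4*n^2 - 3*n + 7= -7*d - 4*n^2 + n*(-4*d - 3) + 7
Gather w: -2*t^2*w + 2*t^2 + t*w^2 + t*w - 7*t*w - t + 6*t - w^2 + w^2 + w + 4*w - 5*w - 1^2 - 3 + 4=2*t^2 + t*w^2 + 5*t + w*(-2*t^2 - 6*t)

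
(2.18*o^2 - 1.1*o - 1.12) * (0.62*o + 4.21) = 1.3516*o^3 + 8.4958*o^2 - 5.3254*o - 4.7152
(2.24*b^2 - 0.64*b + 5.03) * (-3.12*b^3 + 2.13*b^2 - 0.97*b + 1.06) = -6.9888*b^5 + 6.768*b^4 - 19.2296*b^3 + 13.7091*b^2 - 5.5575*b + 5.3318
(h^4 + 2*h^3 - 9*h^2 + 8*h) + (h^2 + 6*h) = h^4 + 2*h^3 - 8*h^2 + 14*h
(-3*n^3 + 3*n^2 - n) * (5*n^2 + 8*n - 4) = -15*n^5 - 9*n^4 + 31*n^3 - 20*n^2 + 4*n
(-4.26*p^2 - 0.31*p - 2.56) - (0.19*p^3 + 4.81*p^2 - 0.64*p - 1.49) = -0.19*p^3 - 9.07*p^2 + 0.33*p - 1.07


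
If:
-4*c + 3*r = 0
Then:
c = 3*r/4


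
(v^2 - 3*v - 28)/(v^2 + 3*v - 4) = (v - 7)/(v - 1)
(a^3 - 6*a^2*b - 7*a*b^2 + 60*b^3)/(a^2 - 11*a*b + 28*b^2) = (a^2 - 2*a*b - 15*b^2)/(a - 7*b)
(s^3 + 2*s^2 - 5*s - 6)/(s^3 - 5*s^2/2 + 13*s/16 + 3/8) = 16*(s^2 + 4*s + 3)/(16*s^2 - 8*s - 3)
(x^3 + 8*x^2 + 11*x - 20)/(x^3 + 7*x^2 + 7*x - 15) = (x + 4)/(x + 3)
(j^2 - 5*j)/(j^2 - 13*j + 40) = j/(j - 8)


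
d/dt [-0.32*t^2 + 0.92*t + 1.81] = 0.92 - 0.64*t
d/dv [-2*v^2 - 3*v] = -4*v - 3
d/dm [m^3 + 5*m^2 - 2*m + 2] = 3*m^2 + 10*m - 2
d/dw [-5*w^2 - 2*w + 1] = -10*w - 2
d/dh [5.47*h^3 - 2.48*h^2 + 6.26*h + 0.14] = 16.41*h^2 - 4.96*h + 6.26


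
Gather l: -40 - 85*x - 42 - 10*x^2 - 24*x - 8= -10*x^2 - 109*x - 90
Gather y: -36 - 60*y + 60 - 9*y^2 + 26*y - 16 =-9*y^2 - 34*y + 8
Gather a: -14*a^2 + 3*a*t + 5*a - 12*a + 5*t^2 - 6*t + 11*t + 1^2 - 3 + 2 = -14*a^2 + a*(3*t - 7) + 5*t^2 + 5*t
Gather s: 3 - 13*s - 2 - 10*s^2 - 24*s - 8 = -10*s^2 - 37*s - 7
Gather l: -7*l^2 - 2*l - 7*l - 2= -7*l^2 - 9*l - 2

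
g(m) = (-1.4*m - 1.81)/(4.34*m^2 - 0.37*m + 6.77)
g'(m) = (0.37 - 8.68*m)*(-1.4*m - 1.81)/(4.34*m^2 - 0.37*m + 6.77)^2 - 1.4/(4.34*m^2 - 0.37*m + 6.77) = (6.076*m^2 + 15.7108*m - 10.1477)/(18.8356*m^4 - 3.2116*m^3 + 58.9005*m^2 - 5.0098*m + 45.8329)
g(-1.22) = -0.01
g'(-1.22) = -0.11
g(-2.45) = 0.05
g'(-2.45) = -0.01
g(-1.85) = 0.03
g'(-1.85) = -0.04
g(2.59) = -0.16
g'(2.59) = 0.06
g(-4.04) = 0.05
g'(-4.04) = 0.00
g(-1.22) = -0.01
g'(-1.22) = -0.11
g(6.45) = -0.06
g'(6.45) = 0.01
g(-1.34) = 0.00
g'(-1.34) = -0.09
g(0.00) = -0.27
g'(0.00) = -0.22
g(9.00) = -0.04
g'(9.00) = 0.00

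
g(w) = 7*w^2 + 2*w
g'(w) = 14*w + 2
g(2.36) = 43.71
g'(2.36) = 35.04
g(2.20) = 38.28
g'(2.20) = 32.80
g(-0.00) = 0.00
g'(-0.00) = 2.00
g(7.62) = 421.69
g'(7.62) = 108.68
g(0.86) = 6.90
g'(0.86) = 14.04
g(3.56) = 95.84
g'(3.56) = 51.84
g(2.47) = 47.65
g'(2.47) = 36.58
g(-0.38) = 0.25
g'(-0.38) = -3.32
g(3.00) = 69.00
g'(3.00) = 44.00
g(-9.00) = 549.00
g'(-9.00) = -124.00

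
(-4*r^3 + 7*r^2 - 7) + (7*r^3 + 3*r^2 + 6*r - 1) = 3*r^3 + 10*r^2 + 6*r - 8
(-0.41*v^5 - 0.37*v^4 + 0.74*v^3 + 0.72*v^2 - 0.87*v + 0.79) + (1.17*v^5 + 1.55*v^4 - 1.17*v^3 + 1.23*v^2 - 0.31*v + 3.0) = 0.76*v^5 + 1.18*v^4 - 0.43*v^3 + 1.95*v^2 - 1.18*v + 3.79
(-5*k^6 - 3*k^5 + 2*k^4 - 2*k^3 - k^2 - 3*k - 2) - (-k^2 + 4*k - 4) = -5*k^6 - 3*k^5 + 2*k^4 - 2*k^3 - 7*k + 2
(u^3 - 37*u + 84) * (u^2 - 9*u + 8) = u^5 - 9*u^4 - 29*u^3 + 417*u^2 - 1052*u + 672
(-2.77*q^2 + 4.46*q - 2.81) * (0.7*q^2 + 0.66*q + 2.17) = -1.939*q^4 + 1.2938*q^3 - 5.0343*q^2 + 7.8236*q - 6.0977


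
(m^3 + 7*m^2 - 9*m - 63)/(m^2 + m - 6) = (m^2 + 4*m - 21)/(m - 2)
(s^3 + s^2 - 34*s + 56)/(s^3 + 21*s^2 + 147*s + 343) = (s^2 - 6*s + 8)/(s^2 + 14*s + 49)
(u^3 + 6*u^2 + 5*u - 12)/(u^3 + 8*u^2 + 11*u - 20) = (u + 3)/(u + 5)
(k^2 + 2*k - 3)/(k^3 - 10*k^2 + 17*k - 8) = (k + 3)/(k^2 - 9*k + 8)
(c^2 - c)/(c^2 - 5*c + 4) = c/(c - 4)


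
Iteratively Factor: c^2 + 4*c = (c + 4)*(c)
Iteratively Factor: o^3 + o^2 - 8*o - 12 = (o + 2)*(o^2 - o - 6) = (o + 2)^2*(o - 3)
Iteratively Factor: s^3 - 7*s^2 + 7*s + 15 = (s + 1)*(s^2 - 8*s + 15) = (s - 5)*(s + 1)*(s - 3)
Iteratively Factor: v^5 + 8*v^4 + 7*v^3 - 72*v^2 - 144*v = (v + 4)*(v^4 + 4*v^3 - 9*v^2 - 36*v) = v*(v + 4)*(v^3 + 4*v^2 - 9*v - 36) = v*(v + 4)^2*(v^2 - 9) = v*(v - 3)*(v + 4)^2*(v + 3)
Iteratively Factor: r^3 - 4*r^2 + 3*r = (r - 1)*(r^2 - 3*r) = r*(r - 1)*(r - 3)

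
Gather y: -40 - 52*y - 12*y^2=-12*y^2 - 52*y - 40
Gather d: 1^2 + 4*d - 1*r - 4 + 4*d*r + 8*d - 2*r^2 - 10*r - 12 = d*(4*r + 12) - 2*r^2 - 11*r - 15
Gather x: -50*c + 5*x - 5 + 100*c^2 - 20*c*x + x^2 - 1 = 100*c^2 - 50*c + x^2 + x*(5 - 20*c) - 6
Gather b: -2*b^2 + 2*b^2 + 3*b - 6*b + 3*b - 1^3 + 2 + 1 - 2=0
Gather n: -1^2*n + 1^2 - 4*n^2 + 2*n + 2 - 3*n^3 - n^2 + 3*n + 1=-3*n^3 - 5*n^2 + 4*n + 4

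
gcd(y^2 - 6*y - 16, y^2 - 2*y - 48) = y - 8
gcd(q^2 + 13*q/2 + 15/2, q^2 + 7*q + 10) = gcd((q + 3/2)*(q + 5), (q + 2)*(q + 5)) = q + 5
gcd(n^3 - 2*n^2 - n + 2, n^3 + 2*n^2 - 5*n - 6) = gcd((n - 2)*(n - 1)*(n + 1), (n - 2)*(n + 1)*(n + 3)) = n^2 - n - 2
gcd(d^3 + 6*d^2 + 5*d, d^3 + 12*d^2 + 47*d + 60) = d + 5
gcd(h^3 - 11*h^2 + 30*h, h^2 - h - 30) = h - 6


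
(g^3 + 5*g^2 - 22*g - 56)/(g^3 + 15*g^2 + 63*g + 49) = (g^2 - 2*g - 8)/(g^2 + 8*g + 7)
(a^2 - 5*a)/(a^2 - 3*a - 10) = a/(a + 2)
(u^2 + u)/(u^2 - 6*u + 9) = u*(u + 1)/(u^2 - 6*u + 9)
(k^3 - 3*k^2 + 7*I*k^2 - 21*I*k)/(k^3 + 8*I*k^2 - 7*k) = (k - 3)/(k + I)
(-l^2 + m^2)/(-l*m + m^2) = (l + m)/m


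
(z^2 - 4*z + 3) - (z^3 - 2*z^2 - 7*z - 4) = -z^3 + 3*z^2 + 3*z + 7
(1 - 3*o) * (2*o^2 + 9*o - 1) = -6*o^3 - 25*o^2 + 12*o - 1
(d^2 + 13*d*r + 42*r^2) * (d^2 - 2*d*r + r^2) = d^4 + 11*d^3*r + 17*d^2*r^2 - 71*d*r^3 + 42*r^4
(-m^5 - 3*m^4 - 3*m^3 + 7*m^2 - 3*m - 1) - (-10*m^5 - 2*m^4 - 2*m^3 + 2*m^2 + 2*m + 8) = 9*m^5 - m^4 - m^3 + 5*m^2 - 5*m - 9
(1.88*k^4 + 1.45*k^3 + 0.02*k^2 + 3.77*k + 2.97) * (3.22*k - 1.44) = 6.0536*k^5 + 1.9618*k^4 - 2.0236*k^3 + 12.1106*k^2 + 4.1346*k - 4.2768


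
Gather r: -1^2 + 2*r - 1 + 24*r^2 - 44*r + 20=24*r^2 - 42*r + 18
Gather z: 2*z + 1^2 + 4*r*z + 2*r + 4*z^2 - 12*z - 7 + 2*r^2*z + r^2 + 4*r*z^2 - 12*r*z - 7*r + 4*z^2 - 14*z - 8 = r^2 - 5*r + z^2*(4*r + 8) + z*(2*r^2 - 8*r - 24) - 14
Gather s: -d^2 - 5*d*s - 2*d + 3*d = -d^2 - 5*d*s + d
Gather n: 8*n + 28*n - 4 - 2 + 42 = 36*n + 36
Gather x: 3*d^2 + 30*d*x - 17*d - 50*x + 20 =3*d^2 - 17*d + x*(30*d - 50) + 20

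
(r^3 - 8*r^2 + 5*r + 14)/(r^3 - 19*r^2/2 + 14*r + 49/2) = 2*(r - 2)/(2*r - 7)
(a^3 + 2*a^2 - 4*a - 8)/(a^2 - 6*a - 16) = (a^2 - 4)/(a - 8)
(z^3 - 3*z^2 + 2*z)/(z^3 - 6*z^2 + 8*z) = (z - 1)/(z - 4)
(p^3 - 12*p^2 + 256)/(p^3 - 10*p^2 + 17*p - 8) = (p^2 - 4*p - 32)/(p^2 - 2*p + 1)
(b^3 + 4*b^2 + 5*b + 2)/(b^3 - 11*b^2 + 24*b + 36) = (b^2 + 3*b + 2)/(b^2 - 12*b + 36)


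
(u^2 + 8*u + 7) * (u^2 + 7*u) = u^4 + 15*u^3 + 63*u^2 + 49*u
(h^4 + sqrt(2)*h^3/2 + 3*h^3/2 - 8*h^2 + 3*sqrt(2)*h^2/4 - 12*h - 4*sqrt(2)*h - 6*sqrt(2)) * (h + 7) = h^5 + sqrt(2)*h^4/2 + 17*h^4/2 + 5*h^3/2 + 17*sqrt(2)*h^3/4 - 68*h^2 + 5*sqrt(2)*h^2/4 - 84*h - 34*sqrt(2)*h - 42*sqrt(2)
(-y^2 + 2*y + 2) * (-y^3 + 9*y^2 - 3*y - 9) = y^5 - 11*y^4 + 19*y^3 + 21*y^2 - 24*y - 18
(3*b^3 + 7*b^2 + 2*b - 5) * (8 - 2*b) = -6*b^4 + 10*b^3 + 52*b^2 + 26*b - 40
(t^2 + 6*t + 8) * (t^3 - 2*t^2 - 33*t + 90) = t^5 + 4*t^4 - 37*t^3 - 124*t^2 + 276*t + 720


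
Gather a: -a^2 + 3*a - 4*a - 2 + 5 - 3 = -a^2 - a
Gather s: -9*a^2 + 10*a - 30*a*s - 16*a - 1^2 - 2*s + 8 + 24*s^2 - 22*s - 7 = -9*a^2 - 6*a + 24*s^2 + s*(-30*a - 24)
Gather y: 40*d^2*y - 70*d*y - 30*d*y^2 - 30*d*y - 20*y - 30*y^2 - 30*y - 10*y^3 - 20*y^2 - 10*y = -10*y^3 + y^2*(-30*d - 50) + y*(40*d^2 - 100*d - 60)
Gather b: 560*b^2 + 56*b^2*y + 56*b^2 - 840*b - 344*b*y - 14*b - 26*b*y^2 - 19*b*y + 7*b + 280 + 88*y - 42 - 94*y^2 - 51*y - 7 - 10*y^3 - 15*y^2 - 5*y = b^2*(56*y + 616) + b*(-26*y^2 - 363*y - 847) - 10*y^3 - 109*y^2 + 32*y + 231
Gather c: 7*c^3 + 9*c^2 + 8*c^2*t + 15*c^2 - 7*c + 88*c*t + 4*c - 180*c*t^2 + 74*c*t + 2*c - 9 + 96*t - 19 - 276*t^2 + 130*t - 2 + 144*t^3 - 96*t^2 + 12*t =7*c^3 + c^2*(8*t + 24) + c*(-180*t^2 + 162*t - 1) + 144*t^3 - 372*t^2 + 238*t - 30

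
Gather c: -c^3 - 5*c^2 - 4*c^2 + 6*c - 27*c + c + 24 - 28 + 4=-c^3 - 9*c^2 - 20*c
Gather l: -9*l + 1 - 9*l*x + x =l*(-9*x - 9) + x + 1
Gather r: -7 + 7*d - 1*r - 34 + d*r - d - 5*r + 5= 6*d + r*(d - 6) - 36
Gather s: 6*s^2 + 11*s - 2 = 6*s^2 + 11*s - 2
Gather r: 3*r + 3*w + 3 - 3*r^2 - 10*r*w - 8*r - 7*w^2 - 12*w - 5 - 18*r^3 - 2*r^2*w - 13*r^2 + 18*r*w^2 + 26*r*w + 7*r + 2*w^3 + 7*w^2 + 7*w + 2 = -18*r^3 + r^2*(-2*w - 16) + r*(18*w^2 + 16*w + 2) + 2*w^3 - 2*w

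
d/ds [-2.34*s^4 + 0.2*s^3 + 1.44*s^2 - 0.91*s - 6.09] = -9.36*s^3 + 0.6*s^2 + 2.88*s - 0.91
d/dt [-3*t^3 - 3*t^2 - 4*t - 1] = -9*t^2 - 6*t - 4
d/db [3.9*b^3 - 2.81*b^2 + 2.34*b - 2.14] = 11.7*b^2 - 5.62*b + 2.34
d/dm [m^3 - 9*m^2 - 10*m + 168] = 3*m^2 - 18*m - 10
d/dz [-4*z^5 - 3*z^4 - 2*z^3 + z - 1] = -20*z^4 - 12*z^3 - 6*z^2 + 1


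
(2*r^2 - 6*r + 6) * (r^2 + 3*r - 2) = 2*r^4 - 16*r^2 + 30*r - 12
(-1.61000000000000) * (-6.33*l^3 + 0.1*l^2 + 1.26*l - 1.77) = 10.1913*l^3 - 0.161*l^2 - 2.0286*l + 2.8497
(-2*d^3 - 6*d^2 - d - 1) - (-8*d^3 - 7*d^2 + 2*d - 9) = 6*d^3 + d^2 - 3*d + 8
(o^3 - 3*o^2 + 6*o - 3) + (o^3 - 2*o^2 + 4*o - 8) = 2*o^3 - 5*o^2 + 10*o - 11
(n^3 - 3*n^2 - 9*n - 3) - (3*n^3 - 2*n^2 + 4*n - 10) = -2*n^3 - n^2 - 13*n + 7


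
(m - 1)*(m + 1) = m^2 - 1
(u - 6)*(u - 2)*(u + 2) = u^3 - 6*u^2 - 4*u + 24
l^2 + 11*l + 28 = (l + 4)*(l + 7)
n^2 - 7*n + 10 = (n - 5)*(n - 2)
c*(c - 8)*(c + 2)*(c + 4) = c^4 - 2*c^3 - 40*c^2 - 64*c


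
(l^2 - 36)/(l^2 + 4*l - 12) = (l - 6)/(l - 2)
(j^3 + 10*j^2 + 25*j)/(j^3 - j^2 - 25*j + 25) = j*(j + 5)/(j^2 - 6*j + 5)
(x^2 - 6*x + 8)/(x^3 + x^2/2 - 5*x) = 2*(x - 4)/(x*(2*x + 5))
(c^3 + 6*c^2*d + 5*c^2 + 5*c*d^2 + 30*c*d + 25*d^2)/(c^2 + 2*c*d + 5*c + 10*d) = (c^2 + 6*c*d + 5*d^2)/(c + 2*d)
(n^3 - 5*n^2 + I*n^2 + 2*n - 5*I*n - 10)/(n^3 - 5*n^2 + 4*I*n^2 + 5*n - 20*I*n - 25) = (n + 2*I)/(n + 5*I)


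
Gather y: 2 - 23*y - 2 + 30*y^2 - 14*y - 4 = 30*y^2 - 37*y - 4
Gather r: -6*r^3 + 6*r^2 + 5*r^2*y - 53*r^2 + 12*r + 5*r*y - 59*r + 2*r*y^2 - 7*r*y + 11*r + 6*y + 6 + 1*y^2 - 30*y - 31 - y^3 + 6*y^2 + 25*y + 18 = -6*r^3 + r^2*(5*y - 47) + r*(2*y^2 - 2*y - 36) - y^3 + 7*y^2 + y - 7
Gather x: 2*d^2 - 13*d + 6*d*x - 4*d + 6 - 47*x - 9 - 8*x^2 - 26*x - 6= 2*d^2 - 17*d - 8*x^2 + x*(6*d - 73) - 9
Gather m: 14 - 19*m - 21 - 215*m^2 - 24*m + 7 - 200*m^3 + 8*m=-200*m^3 - 215*m^2 - 35*m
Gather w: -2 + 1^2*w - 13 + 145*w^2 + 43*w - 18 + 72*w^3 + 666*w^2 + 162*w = 72*w^3 + 811*w^2 + 206*w - 33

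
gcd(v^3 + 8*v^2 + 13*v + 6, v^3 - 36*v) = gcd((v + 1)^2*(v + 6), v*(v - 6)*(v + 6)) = v + 6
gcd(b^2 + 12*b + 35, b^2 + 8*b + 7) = b + 7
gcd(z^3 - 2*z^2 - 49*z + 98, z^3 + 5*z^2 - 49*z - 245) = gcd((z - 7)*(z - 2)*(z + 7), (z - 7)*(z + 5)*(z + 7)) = z^2 - 49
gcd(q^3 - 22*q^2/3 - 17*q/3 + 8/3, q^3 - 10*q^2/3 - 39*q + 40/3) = q^2 - 25*q/3 + 8/3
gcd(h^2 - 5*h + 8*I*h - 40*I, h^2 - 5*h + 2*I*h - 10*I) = h - 5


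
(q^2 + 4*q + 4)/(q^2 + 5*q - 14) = (q^2 + 4*q + 4)/(q^2 + 5*q - 14)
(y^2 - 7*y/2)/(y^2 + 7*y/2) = (2*y - 7)/(2*y + 7)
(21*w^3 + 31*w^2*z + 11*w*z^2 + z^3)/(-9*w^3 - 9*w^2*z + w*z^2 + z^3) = (7*w + z)/(-3*w + z)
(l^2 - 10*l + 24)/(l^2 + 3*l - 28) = (l - 6)/(l + 7)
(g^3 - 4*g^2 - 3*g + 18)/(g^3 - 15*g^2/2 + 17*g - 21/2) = 2*(g^2 - g - 6)/(2*g^2 - 9*g + 7)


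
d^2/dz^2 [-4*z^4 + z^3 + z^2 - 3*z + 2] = -48*z^2 + 6*z + 2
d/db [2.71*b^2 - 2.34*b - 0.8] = 5.42*b - 2.34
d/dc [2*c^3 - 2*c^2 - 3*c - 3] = 6*c^2 - 4*c - 3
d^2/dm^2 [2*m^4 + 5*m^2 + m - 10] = 24*m^2 + 10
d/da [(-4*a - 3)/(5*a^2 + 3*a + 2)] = (20*a^2 + 30*a + 1)/(25*a^4 + 30*a^3 + 29*a^2 + 12*a + 4)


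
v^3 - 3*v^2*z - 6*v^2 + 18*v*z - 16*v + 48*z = (v - 8)*(v + 2)*(v - 3*z)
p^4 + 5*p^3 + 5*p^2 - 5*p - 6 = (p - 1)*(p + 1)*(p + 2)*(p + 3)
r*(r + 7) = r^2 + 7*r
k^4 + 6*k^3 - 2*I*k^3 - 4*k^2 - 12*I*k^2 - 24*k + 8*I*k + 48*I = (k - 2)*(k + 2)*(k + 6)*(k - 2*I)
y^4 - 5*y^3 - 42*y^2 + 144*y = y*(y - 8)*(y - 3)*(y + 6)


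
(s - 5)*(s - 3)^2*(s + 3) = s^4 - 8*s^3 + 6*s^2 + 72*s - 135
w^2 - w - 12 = (w - 4)*(w + 3)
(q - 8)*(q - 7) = q^2 - 15*q + 56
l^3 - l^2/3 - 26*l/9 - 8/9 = (l - 2)*(l + 1/3)*(l + 4/3)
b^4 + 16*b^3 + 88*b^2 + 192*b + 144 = (b + 2)^2*(b + 6)^2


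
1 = 1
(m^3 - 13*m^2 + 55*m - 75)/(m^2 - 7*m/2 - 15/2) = 2*(m^2 - 8*m + 15)/(2*m + 3)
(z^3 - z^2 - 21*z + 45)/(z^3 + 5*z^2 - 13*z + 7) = (z^3 - z^2 - 21*z + 45)/(z^3 + 5*z^2 - 13*z + 7)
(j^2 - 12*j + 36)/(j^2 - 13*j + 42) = (j - 6)/(j - 7)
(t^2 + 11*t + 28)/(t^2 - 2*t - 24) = (t + 7)/(t - 6)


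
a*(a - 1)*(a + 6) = a^3 + 5*a^2 - 6*a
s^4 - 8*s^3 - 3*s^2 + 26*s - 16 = (s - 8)*(s - 1)^2*(s + 2)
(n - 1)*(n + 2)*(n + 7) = n^3 + 8*n^2 + 5*n - 14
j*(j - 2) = j^2 - 2*j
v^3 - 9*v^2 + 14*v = v*(v - 7)*(v - 2)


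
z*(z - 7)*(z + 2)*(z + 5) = z^4 - 39*z^2 - 70*z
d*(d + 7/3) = d^2 + 7*d/3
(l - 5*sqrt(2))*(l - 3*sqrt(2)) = l^2 - 8*sqrt(2)*l + 30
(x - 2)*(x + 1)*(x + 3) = x^3 + 2*x^2 - 5*x - 6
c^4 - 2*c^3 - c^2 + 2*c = c*(c - 2)*(c - 1)*(c + 1)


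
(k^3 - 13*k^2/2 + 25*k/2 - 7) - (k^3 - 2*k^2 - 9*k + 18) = -9*k^2/2 + 43*k/2 - 25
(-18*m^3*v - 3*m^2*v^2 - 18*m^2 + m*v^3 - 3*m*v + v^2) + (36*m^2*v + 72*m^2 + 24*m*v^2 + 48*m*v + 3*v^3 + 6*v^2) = -18*m^3*v - 3*m^2*v^2 + 36*m^2*v + 54*m^2 + m*v^3 + 24*m*v^2 + 45*m*v + 3*v^3 + 7*v^2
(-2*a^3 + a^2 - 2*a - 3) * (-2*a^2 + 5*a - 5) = 4*a^5 - 12*a^4 + 19*a^3 - 9*a^2 - 5*a + 15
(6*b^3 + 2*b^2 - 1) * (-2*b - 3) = -12*b^4 - 22*b^3 - 6*b^2 + 2*b + 3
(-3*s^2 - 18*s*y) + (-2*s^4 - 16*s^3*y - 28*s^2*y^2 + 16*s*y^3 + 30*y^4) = -2*s^4 - 16*s^3*y - 28*s^2*y^2 - 3*s^2 + 16*s*y^3 - 18*s*y + 30*y^4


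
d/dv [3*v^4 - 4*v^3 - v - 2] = 12*v^3 - 12*v^2 - 1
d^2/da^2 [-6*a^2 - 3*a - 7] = -12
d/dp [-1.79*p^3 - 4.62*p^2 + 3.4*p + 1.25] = -5.37*p^2 - 9.24*p + 3.4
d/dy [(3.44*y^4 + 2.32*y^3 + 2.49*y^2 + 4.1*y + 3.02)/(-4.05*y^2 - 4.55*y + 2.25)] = (-27.864*y^5 - 56.352*y^4 + 9.84800000000001*y^3 + 20.9355*y^2 + 35.667*y + 22.966)/(16.4025*y^4 + 36.855*y^3 + 2.4775*y^2 - 20.475*y + 5.0625)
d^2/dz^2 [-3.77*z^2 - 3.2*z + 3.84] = -7.54000000000000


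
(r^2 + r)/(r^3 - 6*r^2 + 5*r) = (r + 1)/(r^2 - 6*r + 5)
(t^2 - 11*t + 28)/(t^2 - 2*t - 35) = (t - 4)/(t + 5)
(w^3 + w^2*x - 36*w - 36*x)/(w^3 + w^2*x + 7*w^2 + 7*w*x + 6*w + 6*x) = (w - 6)/(w + 1)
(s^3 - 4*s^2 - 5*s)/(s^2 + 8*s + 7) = s*(s - 5)/(s + 7)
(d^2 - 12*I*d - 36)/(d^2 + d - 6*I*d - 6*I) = (d - 6*I)/(d + 1)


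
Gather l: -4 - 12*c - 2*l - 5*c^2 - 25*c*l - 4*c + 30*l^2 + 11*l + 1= -5*c^2 - 16*c + 30*l^2 + l*(9 - 25*c) - 3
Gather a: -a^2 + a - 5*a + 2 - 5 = -a^2 - 4*a - 3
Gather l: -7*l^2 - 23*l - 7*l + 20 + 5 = -7*l^2 - 30*l + 25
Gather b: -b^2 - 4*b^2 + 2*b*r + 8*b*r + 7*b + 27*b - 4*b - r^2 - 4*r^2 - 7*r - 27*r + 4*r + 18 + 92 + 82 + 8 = -5*b^2 + b*(10*r + 30) - 5*r^2 - 30*r + 200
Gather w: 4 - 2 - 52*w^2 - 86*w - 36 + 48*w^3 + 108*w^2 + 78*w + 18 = 48*w^3 + 56*w^2 - 8*w - 16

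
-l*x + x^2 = x*(-l + x)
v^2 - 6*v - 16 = (v - 8)*(v + 2)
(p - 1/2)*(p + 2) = p^2 + 3*p/2 - 1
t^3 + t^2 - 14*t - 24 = (t - 4)*(t + 2)*(t + 3)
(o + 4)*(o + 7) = o^2 + 11*o + 28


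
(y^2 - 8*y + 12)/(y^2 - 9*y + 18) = (y - 2)/(y - 3)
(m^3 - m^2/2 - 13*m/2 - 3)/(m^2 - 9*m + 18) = (m^2 + 5*m/2 + 1)/(m - 6)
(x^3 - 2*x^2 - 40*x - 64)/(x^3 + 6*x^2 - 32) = (x^2 - 6*x - 16)/(x^2 + 2*x - 8)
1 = 1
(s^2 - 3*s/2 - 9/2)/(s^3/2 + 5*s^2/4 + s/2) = 2*(2*s^2 - 3*s - 9)/(s*(2*s^2 + 5*s + 2))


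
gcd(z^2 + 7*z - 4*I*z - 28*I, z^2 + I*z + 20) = z - 4*I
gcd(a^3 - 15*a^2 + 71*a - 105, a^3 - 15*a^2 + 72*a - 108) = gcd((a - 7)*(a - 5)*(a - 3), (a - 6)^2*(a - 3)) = a - 3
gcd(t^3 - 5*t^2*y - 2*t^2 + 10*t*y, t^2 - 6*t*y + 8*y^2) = 1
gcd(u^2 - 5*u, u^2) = u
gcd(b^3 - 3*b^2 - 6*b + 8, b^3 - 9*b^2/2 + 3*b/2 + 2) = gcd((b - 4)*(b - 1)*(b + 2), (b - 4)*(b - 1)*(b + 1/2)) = b^2 - 5*b + 4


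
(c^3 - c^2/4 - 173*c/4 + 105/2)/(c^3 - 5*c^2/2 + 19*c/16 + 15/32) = 8*(c^2 + c - 42)/(8*c^2 - 10*c - 3)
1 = 1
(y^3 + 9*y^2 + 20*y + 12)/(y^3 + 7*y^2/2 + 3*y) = 2*(y^2 + 7*y + 6)/(y*(2*y + 3))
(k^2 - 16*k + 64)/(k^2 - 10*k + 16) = (k - 8)/(k - 2)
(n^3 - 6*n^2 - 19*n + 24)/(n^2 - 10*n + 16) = (n^2 + 2*n - 3)/(n - 2)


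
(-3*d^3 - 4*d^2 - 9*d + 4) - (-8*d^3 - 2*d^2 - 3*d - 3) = 5*d^3 - 2*d^2 - 6*d + 7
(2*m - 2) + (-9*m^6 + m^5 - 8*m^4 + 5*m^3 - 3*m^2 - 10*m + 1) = -9*m^6 + m^5 - 8*m^4 + 5*m^3 - 3*m^2 - 8*m - 1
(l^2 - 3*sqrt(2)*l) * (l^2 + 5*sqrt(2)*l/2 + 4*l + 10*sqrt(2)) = l^4 - sqrt(2)*l^3/2 + 4*l^3 - 15*l^2 - 2*sqrt(2)*l^2 - 60*l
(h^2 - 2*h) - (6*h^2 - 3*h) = -5*h^2 + h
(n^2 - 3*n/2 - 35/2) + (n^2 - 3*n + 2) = 2*n^2 - 9*n/2 - 31/2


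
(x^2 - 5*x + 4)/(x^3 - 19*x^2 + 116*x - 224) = (x - 1)/(x^2 - 15*x + 56)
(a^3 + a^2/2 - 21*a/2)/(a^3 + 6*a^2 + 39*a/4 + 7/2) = 2*a*(a - 3)/(2*a^2 + 5*a + 2)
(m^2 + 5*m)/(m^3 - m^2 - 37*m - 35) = m/(m^2 - 6*m - 7)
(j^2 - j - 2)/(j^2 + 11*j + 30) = (j^2 - j - 2)/(j^2 + 11*j + 30)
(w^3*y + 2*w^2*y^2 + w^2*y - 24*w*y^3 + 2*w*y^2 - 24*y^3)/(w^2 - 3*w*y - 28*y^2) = y*(-w^3 - 2*w^2*y - w^2 + 24*w*y^2 - 2*w*y + 24*y^2)/(-w^2 + 3*w*y + 28*y^2)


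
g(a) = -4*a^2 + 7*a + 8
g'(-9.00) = 79.00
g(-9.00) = -379.00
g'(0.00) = 7.00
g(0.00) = 8.00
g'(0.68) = 1.56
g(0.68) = 10.91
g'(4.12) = -25.96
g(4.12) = -31.06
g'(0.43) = 3.56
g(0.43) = 10.27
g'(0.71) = 1.32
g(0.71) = 10.95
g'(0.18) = 5.56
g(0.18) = 9.13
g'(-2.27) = 25.16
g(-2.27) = -28.50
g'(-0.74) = 12.92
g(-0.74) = 0.63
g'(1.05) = -1.40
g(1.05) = 10.94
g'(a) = 7 - 8*a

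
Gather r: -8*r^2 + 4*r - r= -8*r^2 + 3*r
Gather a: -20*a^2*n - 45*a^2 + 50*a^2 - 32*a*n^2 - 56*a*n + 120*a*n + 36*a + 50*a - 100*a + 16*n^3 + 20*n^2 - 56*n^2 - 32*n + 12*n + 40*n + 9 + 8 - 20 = a^2*(5 - 20*n) + a*(-32*n^2 + 64*n - 14) + 16*n^3 - 36*n^2 + 20*n - 3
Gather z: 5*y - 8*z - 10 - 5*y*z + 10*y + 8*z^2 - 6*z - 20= 15*y + 8*z^2 + z*(-5*y - 14) - 30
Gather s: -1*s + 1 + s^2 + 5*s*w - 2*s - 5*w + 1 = s^2 + s*(5*w - 3) - 5*w + 2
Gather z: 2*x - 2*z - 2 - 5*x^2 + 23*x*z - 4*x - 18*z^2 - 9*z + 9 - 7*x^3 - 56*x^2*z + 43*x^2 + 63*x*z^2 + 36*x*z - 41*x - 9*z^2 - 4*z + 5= -7*x^3 + 38*x^2 - 43*x + z^2*(63*x - 27) + z*(-56*x^2 + 59*x - 15) + 12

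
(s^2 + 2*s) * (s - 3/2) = s^3 + s^2/2 - 3*s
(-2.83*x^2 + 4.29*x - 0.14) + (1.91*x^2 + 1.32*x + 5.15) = -0.92*x^2 + 5.61*x + 5.01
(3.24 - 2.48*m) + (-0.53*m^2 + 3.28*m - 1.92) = -0.53*m^2 + 0.8*m + 1.32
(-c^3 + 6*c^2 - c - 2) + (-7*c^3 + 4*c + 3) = -8*c^3 + 6*c^2 + 3*c + 1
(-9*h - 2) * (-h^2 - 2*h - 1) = 9*h^3 + 20*h^2 + 13*h + 2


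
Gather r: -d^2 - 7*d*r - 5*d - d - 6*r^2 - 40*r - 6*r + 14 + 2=-d^2 - 6*d - 6*r^2 + r*(-7*d - 46) + 16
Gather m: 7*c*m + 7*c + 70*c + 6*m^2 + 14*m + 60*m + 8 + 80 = 77*c + 6*m^2 + m*(7*c + 74) + 88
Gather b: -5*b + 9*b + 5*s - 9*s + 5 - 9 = 4*b - 4*s - 4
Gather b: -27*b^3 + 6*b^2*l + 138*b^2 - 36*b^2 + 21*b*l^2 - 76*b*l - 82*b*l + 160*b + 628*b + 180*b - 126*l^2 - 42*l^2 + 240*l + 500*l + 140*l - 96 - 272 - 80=-27*b^3 + b^2*(6*l + 102) + b*(21*l^2 - 158*l + 968) - 168*l^2 + 880*l - 448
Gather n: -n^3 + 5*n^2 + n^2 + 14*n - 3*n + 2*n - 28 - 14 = -n^3 + 6*n^2 + 13*n - 42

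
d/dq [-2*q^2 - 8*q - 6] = -4*q - 8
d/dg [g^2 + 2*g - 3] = 2*g + 2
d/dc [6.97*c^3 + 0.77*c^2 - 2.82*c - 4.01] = 20.91*c^2 + 1.54*c - 2.82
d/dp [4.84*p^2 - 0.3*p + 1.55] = 9.68*p - 0.3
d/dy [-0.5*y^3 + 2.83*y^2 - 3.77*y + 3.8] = -1.5*y^2 + 5.66*y - 3.77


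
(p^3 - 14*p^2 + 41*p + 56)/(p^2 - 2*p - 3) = (p^2 - 15*p + 56)/(p - 3)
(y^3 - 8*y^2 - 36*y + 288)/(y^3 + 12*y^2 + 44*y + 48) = (y^2 - 14*y + 48)/(y^2 + 6*y + 8)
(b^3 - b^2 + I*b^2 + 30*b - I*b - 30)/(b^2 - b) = b + I + 30/b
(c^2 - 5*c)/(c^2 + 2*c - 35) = c/(c + 7)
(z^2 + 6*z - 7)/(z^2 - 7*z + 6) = (z + 7)/(z - 6)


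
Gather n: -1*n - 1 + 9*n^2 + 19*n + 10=9*n^2 + 18*n + 9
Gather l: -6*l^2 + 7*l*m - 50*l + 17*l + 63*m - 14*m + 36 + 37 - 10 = -6*l^2 + l*(7*m - 33) + 49*m + 63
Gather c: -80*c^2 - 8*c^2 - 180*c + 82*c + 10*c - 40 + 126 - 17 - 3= -88*c^2 - 88*c + 66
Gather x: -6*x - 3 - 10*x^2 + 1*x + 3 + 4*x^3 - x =4*x^3 - 10*x^2 - 6*x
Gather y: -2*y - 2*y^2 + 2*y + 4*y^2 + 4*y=2*y^2 + 4*y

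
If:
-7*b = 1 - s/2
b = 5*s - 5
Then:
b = -5/69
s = 68/69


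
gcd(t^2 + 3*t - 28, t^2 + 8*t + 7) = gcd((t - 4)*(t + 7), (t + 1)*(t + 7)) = t + 7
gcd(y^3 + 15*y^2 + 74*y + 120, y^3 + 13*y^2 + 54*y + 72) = y^2 + 10*y + 24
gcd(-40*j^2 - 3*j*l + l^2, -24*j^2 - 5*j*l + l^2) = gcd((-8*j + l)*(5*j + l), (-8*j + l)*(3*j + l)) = 8*j - l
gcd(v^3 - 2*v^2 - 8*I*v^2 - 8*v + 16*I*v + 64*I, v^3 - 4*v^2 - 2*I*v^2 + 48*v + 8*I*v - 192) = v^2 + v*(-4 - 8*I) + 32*I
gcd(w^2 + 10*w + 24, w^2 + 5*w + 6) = 1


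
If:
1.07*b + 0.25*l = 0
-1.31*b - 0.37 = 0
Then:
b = -0.28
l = 1.21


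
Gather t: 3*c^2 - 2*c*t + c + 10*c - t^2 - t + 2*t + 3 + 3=3*c^2 + 11*c - t^2 + t*(1 - 2*c) + 6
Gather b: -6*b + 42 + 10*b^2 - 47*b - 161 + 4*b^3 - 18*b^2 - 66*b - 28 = 4*b^3 - 8*b^2 - 119*b - 147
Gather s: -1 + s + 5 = s + 4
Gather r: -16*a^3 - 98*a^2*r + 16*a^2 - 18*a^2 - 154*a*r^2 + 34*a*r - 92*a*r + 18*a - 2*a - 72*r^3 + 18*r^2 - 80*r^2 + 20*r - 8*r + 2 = -16*a^3 - 2*a^2 + 16*a - 72*r^3 + r^2*(-154*a - 62) + r*(-98*a^2 - 58*a + 12) + 2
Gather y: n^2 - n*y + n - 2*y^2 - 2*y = n^2 + n - 2*y^2 + y*(-n - 2)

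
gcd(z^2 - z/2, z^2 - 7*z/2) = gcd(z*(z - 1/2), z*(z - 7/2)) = z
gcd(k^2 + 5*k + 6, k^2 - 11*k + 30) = 1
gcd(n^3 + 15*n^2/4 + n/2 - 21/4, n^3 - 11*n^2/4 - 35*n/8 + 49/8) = n^2 + 3*n/4 - 7/4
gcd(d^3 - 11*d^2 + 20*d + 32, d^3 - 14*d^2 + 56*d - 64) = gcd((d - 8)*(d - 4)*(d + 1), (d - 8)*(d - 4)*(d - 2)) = d^2 - 12*d + 32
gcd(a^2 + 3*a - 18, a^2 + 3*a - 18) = a^2 + 3*a - 18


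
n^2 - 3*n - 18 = (n - 6)*(n + 3)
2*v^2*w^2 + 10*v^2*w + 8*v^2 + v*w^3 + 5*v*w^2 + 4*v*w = (2*v + w)*(w + 4)*(v*w + v)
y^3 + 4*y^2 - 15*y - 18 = (y - 3)*(y + 1)*(y + 6)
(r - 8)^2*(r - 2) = r^3 - 18*r^2 + 96*r - 128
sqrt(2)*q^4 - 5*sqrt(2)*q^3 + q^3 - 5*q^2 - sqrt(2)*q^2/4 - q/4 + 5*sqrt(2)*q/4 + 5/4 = (q - 5)*(q - 1/2)*(q + 1/2)*(sqrt(2)*q + 1)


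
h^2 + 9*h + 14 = (h + 2)*(h + 7)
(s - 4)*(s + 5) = s^2 + s - 20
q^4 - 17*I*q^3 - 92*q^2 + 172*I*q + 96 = (q - 8*I)*(q - 6*I)*(q - 2*I)*(q - I)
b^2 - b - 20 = (b - 5)*(b + 4)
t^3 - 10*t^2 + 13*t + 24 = (t - 8)*(t - 3)*(t + 1)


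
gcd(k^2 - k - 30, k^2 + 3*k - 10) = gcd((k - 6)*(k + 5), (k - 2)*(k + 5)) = k + 5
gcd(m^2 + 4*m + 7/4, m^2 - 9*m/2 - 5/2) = m + 1/2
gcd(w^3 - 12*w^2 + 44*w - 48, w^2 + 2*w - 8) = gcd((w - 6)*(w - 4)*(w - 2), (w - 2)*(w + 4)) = w - 2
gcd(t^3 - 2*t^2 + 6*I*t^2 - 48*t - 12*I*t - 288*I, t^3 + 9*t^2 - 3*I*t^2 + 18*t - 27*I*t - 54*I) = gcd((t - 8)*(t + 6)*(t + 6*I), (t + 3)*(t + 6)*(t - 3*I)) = t + 6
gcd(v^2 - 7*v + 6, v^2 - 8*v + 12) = v - 6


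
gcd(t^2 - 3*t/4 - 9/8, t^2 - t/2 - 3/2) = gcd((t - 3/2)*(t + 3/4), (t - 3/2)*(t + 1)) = t - 3/2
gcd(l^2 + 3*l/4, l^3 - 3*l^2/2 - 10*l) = l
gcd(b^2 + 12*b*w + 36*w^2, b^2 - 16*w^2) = 1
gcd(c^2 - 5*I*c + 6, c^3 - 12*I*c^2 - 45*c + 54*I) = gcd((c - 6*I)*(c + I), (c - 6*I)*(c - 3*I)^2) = c - 6*I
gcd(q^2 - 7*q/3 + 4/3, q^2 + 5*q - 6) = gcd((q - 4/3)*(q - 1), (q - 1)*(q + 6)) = q - 1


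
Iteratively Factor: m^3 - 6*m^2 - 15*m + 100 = (m - 5)*(m^2 - m - 20) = (m - 5)*(m + 4)*(m - 5)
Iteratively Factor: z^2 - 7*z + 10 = (z - 5)*(z - 2)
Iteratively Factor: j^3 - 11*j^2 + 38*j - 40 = (j - 4)*(j^2 - 7*j + 10) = (j - 5)*(j - 4)*(j - 2)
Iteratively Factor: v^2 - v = (v)*(v - 1)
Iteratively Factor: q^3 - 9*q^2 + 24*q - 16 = (q - 4)*(q^2 - 5*q + 4) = (q - 4)^2*(q - 1)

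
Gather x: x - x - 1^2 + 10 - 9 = 0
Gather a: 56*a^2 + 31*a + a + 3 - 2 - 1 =56*a^2 + 32*a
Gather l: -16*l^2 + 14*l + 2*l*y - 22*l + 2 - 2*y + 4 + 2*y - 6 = -16*l^2 + l*(2*y - 8)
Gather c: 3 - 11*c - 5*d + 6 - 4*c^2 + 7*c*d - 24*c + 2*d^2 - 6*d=-4*c^2 + c*(7*d - 35) + 2*d^2 - 11*d + 9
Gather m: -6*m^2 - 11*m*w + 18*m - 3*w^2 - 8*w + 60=-6*m^2 + m*(18 - 11*w) - 3*w^2 - 8*w + 60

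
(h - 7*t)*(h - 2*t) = h^2 - 9*h*t + 14*t^2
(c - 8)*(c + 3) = c^2 - 5*c - 24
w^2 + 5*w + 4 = (w + 1)*(w + 4)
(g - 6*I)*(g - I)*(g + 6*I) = g^3 - I*g^2 + 36*g - 36*I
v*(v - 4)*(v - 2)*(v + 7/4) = v^4 - 17*v^3/4 - 5*v^2/2 + 14*v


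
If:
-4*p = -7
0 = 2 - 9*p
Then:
No Solution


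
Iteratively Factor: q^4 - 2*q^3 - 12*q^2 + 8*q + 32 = (q - 2)*(q^3 - 12*q - 16) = (q - 2)*(q + 2)*(q^2 - 2*q - 8) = (q - 4)*(q - 2)*(q + 2)*(q + 2)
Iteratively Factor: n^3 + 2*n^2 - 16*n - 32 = (n + 4)*(n^2 - 2*n - 8) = (n - 4)*(n + 4)*(n + 2)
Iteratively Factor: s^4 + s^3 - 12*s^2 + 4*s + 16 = (s + 4)*(s^3 - 3*s^2 + 4) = (s - 2)*(s + 4)*(s^2 - s - 2) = (s - 2)*(s + 1)*(s + 4)*(s - 2)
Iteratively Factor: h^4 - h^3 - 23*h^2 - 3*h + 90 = (h + 3)*(h^3 - 4*h^2 - 11*h + 30) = (h - 2)*(h + 3)*(h^2 - 2*h - 15) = (h - 5)*(h - 2)*(h + 3)*(h + 3)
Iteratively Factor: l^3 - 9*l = (l + 3)*(l^2 - 3*l) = l*(l + 3)*(l - 3)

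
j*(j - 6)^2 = j^3 - 12*j^2 + 36*j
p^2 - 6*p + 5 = (p - 5)*(p - 1)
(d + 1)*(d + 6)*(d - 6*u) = d^3 - 6*d^2*u + 7*d^2 - 42*d*u + 6*d - 36*u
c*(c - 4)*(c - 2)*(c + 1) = c^4 - 5*c^3 + 2*c^2 + 8*c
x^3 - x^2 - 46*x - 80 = (x - 8)*(x + 2)*(x + 5)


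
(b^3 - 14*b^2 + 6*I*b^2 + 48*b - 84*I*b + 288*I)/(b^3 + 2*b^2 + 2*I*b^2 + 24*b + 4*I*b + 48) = (b^2 - 14*b + 48)/(b^2 + b*(2 - 4*I) - 8*I)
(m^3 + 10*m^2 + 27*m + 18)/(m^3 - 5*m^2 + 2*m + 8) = (m^2 + 9*m + 18)/(m^2 - 6*m + 8)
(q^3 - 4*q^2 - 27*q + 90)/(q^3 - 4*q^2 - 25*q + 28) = (q^3 - 4*q^2 - 27*q + 90)/(q^3 - 4*q^2 - 25*q + 28)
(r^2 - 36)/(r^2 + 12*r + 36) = (r - 6)/(r + 6)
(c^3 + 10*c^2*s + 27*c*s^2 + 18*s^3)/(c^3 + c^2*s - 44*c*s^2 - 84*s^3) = (-c^2 - 4*c*s - 3*s^2)/(-c^2 + 5*c*s + 14*s^2)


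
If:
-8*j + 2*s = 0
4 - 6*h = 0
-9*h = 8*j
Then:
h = 2/3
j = -3/4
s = -3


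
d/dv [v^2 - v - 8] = 2*v - 1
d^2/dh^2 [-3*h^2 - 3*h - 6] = -6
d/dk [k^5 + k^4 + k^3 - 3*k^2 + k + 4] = 5*k^4 + 4*k^3 + 3*k^2 - 6*k + 1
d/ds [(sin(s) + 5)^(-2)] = -2*cos(s)/(sin(s) + 5)^3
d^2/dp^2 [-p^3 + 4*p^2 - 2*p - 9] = 8 - 6*p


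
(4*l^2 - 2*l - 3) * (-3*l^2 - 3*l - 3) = -12*l^4 - 6*l^3 + 3*l^2 + 15*l + 9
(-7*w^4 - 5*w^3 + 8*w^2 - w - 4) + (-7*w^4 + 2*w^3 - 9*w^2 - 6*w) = -14*w^4 - 3*w^3 - w^2 - 7*w - 4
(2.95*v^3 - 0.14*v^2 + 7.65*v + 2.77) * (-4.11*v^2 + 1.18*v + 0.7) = -12.1245*v^5 + 4.0564*v^4 - 29.5417*v^3 - 2.4557*v^2 + 8.6236*v + 1.939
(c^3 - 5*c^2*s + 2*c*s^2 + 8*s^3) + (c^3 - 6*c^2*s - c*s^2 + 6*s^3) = 2*c^3 - 11*c^2*s + c*s^2 + 14*s^3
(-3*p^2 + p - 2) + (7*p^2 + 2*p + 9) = 4*p^2 + 3*p + 7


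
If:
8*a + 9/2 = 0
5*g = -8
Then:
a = -9/16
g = -8/5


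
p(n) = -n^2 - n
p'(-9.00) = 17.00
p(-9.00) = -72.00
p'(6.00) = -13.00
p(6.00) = -42.00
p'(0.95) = -2.90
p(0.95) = -1.85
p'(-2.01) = 3.02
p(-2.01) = -2.03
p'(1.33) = -3.66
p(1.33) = -3.10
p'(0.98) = -2.96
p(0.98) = -1.94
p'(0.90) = -2.80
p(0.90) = -1.71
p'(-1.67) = 2.34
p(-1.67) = -1.12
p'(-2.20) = 3.40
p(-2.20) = -2.64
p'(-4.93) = 8.86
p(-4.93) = -19.37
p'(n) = -2*n - 1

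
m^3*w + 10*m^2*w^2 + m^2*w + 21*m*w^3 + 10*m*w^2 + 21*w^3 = (m + 3*w)*(m + 7*w)*(m*w + w)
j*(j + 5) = j^2 + 5*j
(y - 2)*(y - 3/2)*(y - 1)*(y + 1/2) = y^4 - 4*y^3 + 17*y^2/4 + y/4 - 3/2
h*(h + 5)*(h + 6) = h^3 + 11*h^2 + 30*h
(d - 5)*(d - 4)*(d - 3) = d^3 - 12*d^2 + 47*d - 60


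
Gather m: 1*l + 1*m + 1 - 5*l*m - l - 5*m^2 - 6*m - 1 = -5*m^2 + m*(-5*l - 5)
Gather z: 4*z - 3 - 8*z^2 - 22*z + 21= -8*z^2 - 18*z + 18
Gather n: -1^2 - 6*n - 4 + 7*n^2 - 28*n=7*n^2 - 34*n - 5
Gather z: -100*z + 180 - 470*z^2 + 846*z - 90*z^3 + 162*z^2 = -90*z^3 - 308*z^2 + 746*z + 180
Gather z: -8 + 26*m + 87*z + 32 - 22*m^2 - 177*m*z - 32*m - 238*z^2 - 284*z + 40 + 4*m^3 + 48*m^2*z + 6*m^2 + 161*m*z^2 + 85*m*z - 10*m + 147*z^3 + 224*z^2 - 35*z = 4*m^3 - 16*m^2 - 16*m + 147*z^3 + z^2*(161*m - 14) + z*(48*m^2 - 92*m - 232) + 64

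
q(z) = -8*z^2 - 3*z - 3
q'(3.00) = -51.00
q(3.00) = -84.00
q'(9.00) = -147.00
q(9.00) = -678.00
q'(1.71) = -30.36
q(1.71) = -31.52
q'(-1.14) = 15.24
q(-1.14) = -9.98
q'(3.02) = -51.32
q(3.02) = -85.02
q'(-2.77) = 41.32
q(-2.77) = -56.07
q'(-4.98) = 76.68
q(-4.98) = -186.46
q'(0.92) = -17.72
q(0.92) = -12.53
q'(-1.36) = 18.76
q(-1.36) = -13.72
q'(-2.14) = 31.24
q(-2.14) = -33.22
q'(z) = -16*z - 3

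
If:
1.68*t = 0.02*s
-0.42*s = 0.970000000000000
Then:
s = -2.31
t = -0.03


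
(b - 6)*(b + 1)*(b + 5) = b^3 - 31*b - 30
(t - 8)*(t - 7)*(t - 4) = t^3 - 19*t^2 + 116*t - 224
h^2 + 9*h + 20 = (h + 4)*(h + 5)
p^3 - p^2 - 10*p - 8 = (p - 4)*(p + 1)*(p + 2)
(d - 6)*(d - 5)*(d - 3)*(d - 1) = d^4 - 15*d^3 + 77*d^2 - 153*d + 90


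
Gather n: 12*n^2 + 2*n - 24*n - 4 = 12*n^2 - 22*n - 4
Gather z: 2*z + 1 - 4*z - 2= -2*z - 1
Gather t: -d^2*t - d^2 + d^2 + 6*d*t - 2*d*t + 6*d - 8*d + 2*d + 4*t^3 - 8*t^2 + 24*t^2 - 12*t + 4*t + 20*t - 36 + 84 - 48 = 4*t^3 + 16*t^2 + t*(-d^2 + 4*d + 12)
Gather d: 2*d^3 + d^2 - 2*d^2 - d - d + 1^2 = 2*d^3 - d^2 - 2*d + 1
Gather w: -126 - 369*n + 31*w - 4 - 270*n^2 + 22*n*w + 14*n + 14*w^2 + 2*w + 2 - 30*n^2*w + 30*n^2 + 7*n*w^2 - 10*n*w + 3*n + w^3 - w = -240*n^2 - 352*n + w^3 + w^2*(7*n + 14) + w*(-30*n^2 + 12*n + 32) - 128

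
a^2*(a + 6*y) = a^3 + 6*a^2*y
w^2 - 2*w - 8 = (w - 4)*(w + 2)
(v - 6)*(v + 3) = v^2 - 3*v - 18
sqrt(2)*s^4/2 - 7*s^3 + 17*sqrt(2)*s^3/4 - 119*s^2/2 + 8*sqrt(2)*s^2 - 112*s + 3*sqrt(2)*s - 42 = (s + 1/2)*(s + 6)*(s - 7*sqrt(2))*(sqrt(2)*s/2 + sqrt(2))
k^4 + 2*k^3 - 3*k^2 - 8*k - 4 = (k - 2)*(k + 1)^2*(k + 2)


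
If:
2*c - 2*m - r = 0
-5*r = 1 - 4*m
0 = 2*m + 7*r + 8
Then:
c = -25/19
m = -33/38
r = -17/19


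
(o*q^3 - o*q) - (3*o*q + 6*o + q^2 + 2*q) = o*q^3 - 4*o*q - 6*o - q^2 - 2*q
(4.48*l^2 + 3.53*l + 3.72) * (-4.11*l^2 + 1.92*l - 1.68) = -18.4128*l^4 - 5.9067*l^3 - 16.038*l^2 + 1.212*l - 6.2496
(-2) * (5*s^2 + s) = -10*s^2 - 2*s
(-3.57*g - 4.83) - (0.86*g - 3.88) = -4.43*g - 0.95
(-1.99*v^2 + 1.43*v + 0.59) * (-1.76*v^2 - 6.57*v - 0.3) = 3.5024*v^4 + 10.5575*v^3 - 9.8365*v^2 - 4.3053*v - 0.177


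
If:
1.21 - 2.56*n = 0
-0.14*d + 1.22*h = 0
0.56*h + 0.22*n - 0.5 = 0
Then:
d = 6.16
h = 0.71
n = 0.47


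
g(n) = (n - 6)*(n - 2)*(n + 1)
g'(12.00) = 268.00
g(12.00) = 780.00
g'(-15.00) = 889.00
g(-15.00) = -4998.00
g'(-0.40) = 10.08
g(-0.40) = 9.22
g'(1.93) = -11.85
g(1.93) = 0.83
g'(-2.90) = 69.83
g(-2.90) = -82.86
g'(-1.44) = 30.38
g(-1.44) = -11.26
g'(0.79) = -5.19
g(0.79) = 11.28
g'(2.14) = -12.22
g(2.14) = -1.70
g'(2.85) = -11.53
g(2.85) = -10.31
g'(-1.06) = 22.21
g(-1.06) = -1.30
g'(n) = (n - 6)*(n - 2) + (n - 6)*(n + 1) + (n - 2)*(n + 1)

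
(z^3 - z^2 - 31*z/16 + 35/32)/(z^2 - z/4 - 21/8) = (8*z^2 + 6*z - 5)/(4*(2*z + 3))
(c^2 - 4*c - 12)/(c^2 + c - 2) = (c - 6)/(c - 1)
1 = 1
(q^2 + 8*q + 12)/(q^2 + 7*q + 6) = (q + 2)/(q + 1)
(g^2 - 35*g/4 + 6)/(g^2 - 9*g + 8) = (g - 3/4)/(g - 1)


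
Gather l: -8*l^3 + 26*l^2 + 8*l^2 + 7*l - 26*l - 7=-8*l^3 + 34*l^2 - 19*l - 7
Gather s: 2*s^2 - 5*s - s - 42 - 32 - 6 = 2*s^2 - 6*s - 80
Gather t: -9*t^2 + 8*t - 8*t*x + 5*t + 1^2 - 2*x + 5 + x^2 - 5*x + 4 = -9*t^2 + t*(13 - 8*x) + x^2 - 7*x + 10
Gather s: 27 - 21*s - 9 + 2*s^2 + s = 2*s^2 - 20*s + 18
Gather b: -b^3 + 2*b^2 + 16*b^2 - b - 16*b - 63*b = -b^3 + 18*b^2 - 80*b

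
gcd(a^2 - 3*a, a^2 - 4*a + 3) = a - 3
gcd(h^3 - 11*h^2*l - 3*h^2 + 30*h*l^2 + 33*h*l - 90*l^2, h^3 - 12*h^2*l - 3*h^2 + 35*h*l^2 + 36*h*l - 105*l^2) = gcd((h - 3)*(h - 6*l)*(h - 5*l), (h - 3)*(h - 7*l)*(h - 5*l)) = h^2 - 5*h*l - 3*h + 15*l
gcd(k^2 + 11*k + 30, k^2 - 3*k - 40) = k + 5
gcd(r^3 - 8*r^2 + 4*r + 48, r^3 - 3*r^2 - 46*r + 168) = r^2 - 10*r + 24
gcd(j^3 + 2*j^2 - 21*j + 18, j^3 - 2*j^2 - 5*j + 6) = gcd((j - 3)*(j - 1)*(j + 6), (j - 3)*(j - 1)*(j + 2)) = j^2 - 4*j + 3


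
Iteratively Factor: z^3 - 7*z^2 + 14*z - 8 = (z - 2)*(z^2 - 5*z + 4) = (z - 2)*(z - 1)*(z - 4)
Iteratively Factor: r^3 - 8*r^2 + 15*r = (r - 3)*(r^2 - 5*r) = (r - 5)*(r - 3)*(r)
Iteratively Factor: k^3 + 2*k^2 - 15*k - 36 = (k + 3)*(k^2 - k - 12) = (k + 3)^2*(k - 4)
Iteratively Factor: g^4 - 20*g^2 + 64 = (g + 4)*(g^3 - 4*g^2 - 4*g + 16) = (g - 2)*(g + 4)*(g^2 - 2*g - 8) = (g - 4)*(g - 2)*(g + 4)*(g + 2)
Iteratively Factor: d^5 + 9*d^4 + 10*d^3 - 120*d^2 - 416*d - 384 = (d - 4)*(d^4 + 13*d^3 + 62*d^2 + 128*d + 96) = (d - 4)*(d + 3)*(d^3 + 10*d^2 + 32*d + 32) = (d - 4)*(d + 3)*(d + 4)*(d^2 + 6*d + 8) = (d - 4)*(d + 2)*(d + 3)*(d + 4)*(d + 4)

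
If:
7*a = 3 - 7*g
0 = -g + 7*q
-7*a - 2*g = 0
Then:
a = -6/35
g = 3/5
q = 3/35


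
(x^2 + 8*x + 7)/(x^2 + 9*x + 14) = (x + 1)/(x + 2)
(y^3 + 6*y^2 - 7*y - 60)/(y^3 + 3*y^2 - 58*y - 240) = (y^2 + y - 12)/(y^2 - 2*y - 48)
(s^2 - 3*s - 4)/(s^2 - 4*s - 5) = (s - 4)/(s - 5)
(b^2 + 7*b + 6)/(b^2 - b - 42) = (b + 1)/(b - 7)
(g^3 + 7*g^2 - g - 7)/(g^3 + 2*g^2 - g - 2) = (g + 7)/(g + 2)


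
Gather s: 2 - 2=0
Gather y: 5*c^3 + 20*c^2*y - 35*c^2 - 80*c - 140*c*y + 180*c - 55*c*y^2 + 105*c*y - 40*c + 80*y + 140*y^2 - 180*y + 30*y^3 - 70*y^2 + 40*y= 5*c^3 - 35*c^2 + 60*c + 30*y^3 + y^2*(70 - 55*c) + y*(20*c^2 - 35*c - 60)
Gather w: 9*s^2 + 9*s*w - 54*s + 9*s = 9*s^2 + 9*s*w - 45*s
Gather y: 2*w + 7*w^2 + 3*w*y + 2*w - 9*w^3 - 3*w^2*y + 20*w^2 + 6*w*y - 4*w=-9*w^3 + 27*w^2 + y*(-3*w^2 + 9*w)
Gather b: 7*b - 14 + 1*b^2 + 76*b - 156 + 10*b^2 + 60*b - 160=11*b^2 + 143*b - 330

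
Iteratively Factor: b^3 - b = (b)*(b^2 - 1) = b*(b + 1)*(b - 1)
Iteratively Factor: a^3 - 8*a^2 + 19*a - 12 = (a - 4)*(a^2 - 4*a + 3) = (a - 4)*(a - 1)*(a - 3)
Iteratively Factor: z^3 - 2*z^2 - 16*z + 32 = (z + 4)*(z^2 - 6*z + 8) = (z - 4)*(z + 4)*(z - 2)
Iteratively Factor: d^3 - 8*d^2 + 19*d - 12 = (d - 1)*(d^2 - 7*d + 12) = (d - 3)*(d - 1)*(d - 4)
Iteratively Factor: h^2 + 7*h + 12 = (h + 3)*(h + 4)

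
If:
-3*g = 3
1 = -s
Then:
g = -1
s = -1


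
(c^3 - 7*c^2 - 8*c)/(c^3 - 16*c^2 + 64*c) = (c + 1)/(c - 8)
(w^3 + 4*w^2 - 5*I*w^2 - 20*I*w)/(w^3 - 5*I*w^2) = (w + 4)/w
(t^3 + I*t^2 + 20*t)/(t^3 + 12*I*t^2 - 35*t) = (t - 4*I)/(t + 7*I)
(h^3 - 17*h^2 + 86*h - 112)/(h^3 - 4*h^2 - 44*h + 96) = (h - 7)/(h + 6)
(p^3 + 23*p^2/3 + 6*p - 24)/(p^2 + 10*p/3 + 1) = (3*p^2 + 14*p - 24)/(3*p + 1)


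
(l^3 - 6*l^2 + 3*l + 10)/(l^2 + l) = l - 7 + 10/l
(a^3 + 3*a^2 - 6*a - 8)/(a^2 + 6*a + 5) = (a^2 + 2*a - 8)/(a + 5)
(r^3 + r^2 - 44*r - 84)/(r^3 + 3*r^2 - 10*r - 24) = (r^2 - r - 42)/(r^2 + r - 12)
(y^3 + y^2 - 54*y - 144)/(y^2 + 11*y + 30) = (y^2 - 5*y - 24)/(y + 5)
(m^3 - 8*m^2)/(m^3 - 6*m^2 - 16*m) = m/(m + 2)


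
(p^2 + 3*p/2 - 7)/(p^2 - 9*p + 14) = (p + 7/2)/(p - 7)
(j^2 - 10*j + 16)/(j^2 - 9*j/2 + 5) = 2*(j - 8)/(2*j - 5)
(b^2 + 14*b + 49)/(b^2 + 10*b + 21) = (b + 7)/(b + 3)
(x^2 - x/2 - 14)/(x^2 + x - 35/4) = 2*(x - 4)/(2*x - 5)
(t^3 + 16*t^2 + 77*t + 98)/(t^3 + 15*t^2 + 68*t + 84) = (t + 7)/(t + 6)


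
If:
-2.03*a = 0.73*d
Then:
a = -0.359605911330049*d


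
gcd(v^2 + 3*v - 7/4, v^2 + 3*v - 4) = 1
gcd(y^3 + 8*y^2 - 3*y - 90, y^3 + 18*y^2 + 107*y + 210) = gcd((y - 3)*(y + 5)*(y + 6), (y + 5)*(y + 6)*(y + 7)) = y^2 + 11*y + 30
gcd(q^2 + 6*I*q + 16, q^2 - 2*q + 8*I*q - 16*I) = q + 8*I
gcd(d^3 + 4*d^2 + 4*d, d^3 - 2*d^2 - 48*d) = d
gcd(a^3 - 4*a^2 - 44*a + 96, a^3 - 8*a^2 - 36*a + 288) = a^2 - 2*a - 48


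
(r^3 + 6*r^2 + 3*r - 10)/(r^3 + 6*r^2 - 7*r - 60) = (r^2 + r - 2)/(r^2 + r - 12)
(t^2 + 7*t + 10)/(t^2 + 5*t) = (t + 2)/t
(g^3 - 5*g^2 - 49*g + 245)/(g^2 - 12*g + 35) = g + 7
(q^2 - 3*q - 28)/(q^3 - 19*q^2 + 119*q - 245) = (q + 4)/(q^2 - 12*q + 35)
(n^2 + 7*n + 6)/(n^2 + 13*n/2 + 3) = 2*(n + 1)/(2*n + 1)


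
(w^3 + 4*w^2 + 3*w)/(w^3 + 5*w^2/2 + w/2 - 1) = 2*w*(w + 3)/(2*w^2 + 3*w - 2)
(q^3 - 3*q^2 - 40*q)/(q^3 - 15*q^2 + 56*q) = (q + 5)/(q - 7)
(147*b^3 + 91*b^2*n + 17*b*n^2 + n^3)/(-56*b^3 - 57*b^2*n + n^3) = (-21*b^2 - 10*b*n - n^2)/(8*b^2 + 7*b*n - n^2)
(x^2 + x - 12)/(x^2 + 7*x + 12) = (x - 3)/(x + 3)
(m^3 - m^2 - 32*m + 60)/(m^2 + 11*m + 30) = (m^2 - 7*m + 10)/(m + 5)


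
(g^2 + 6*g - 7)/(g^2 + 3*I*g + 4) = (g^2 + 6*g - 7)/(g^2 + 3*I*g + 4)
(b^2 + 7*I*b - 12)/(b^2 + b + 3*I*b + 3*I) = (b + 4*I)/(b + 1)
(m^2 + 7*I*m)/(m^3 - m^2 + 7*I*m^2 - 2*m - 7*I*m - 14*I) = m/(m^2 - m - 2)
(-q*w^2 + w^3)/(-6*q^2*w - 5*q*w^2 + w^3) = w*(q - w)/(6*q^2 + 5*q*w - w^2)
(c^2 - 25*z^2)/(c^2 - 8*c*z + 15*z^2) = (-c - 5*z)/(-c + 3*z)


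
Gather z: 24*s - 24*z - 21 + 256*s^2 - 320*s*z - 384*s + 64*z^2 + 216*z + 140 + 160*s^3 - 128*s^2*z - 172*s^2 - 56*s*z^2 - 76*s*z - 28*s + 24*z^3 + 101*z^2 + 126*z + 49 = 160*s^3 + 84*s^2 - 388*s + 24*z^3 + z^2*(165 - 56*s) + z*(-128*s^2 - 396*s + 318) + 168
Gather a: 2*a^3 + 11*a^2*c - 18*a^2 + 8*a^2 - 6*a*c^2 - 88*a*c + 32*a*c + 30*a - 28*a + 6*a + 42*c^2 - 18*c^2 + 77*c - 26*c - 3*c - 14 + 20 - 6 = 2*a^3 + a^2*(11*c - 10) + a*(-6*c^2 - 56*c + 8) + 24*c^2 + 48*c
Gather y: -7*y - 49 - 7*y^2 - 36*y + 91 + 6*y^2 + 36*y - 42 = -y^2 - 7*y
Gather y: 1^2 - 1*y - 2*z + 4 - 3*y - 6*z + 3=-4*y - 8*z + 8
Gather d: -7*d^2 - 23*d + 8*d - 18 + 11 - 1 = -7*d^2 - 15*d - 8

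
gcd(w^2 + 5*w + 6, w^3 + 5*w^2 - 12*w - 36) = w + 2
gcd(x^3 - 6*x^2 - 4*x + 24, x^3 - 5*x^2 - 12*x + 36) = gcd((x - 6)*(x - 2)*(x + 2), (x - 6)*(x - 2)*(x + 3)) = x^2 - 8*x + 12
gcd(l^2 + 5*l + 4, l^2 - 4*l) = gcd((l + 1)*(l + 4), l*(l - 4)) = 1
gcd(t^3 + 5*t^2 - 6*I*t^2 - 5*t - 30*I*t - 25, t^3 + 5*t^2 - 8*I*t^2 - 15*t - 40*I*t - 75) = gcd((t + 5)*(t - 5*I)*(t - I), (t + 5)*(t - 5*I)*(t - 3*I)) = t^2 + t*(5 - 5*I) - 25*I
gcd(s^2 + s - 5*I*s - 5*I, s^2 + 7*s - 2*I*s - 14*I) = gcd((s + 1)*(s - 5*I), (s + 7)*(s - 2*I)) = 1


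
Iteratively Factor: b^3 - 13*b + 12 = (b + 4)*(b^2 - 4*b + 3) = (b - 3)*(b + 4)*(b - 1)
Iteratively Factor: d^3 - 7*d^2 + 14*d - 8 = (d - 4)*(d^2 - 3*d + 2) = (d - 4)*(d - 2)*(d - 1)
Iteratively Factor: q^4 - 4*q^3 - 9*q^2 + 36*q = (q + 3)*(q^3 - 7*q^2 + 12*q) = (q - 4)*(q + 3)*(q^2 - 3*q) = (q - 4)*(q - 3)*(q + 3)*(q)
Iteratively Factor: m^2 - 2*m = (m)*(m - 2)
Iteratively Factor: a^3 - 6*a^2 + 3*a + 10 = (a + 1)*(a^2 - 7*a + 10) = (a - 5)*(a + 1)*(a - 2)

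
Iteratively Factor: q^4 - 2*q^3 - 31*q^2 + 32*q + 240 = (q - 5)*(q^3 + 3*q^2 - 16*q - 48) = (q - 5)*(q + 4)*(q^2 - q - 12) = (q - 5)*(q - 4)*(q + 4)*(q + 3)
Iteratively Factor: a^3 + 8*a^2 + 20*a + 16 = (a + 2)*(a^2 + 6*a + 8) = (a + 2)*(a + 4)*(a + 2)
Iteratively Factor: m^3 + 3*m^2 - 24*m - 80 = (m + 4)*(m^2 - m - 20) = (m - 5)*(m + 4)*(m + 4)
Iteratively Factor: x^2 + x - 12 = (x - 3)*(x + 4)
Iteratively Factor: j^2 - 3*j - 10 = (j + 2)*(j - 5)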